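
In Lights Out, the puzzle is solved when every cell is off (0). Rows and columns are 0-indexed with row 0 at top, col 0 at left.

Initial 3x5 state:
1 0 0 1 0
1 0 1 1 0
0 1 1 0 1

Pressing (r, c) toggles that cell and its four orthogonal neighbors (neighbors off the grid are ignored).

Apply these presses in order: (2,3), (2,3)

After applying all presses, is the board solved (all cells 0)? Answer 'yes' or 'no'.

Answer: no

Derivation:
After press 1 at (2,3):
1 0 0 1 0
1 0 1 0 0
0 1 0 1 0

After press 2 at (2,3):
1 0 0 1 0
1 0 1 1 0
0 1 1 0 1

Lights still on: 8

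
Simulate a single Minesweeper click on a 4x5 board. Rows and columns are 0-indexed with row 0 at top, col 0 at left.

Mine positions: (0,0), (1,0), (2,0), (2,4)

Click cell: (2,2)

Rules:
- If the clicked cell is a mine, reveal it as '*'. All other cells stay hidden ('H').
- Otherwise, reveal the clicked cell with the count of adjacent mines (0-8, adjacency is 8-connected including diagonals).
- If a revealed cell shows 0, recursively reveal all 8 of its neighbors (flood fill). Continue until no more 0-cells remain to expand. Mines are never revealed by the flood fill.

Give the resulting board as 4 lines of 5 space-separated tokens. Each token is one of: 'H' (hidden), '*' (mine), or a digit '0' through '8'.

H 2 0 0 0
H 3 0 1 1
H 2 0 1 H
H 1 0 1 H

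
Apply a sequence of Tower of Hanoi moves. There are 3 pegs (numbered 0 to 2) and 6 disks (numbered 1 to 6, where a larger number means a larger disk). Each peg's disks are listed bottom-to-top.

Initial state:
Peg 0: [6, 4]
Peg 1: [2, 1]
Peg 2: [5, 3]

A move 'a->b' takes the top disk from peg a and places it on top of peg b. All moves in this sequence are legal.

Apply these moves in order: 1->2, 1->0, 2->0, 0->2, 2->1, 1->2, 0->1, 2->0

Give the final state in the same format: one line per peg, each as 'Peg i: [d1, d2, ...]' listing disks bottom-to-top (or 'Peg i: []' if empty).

Answer: Peg 0: [6, 4, 1]
Peg 1: [2]
Peg 2: [5, 3]

Derivation:
After move 1 (1->2):
Peg 0: [6, 4]
Peg 1: [2]
Peg 2: [5, 3, 1]

After move 2 (1->0):
Peg 0: [6, 4, 2]
Peg 1: []
Peg 2: [5, 3, 1]

After move 3 (2->0):
Peg 0: [6, 4, 2, 1]
Peg 1: []
Peg 2: [5, 3]

After move 4 (0->2):
Peg 0: [6, 4, 2]
Peg 1: []
Peg 2: [5, 3, 1]

After move 5 (2->1):
Peg 0: [6, 4, 2]
Peg 1: [1]
Peg 2: [5, 3]

After move 6 (1->2):
Peg 0: [6, 4, 2]
Peg 1: []
Peg 2: [5, 3, 1]

After move 7 (0->1):
Peg 0: [6, 4]
Peg 1: [2]
Peg 2: [5, 3, 1]

After move 8 (2->0):
Peg 0: [6, 4, 1]
Peg 1: [2]
Peg 2: [5, 3]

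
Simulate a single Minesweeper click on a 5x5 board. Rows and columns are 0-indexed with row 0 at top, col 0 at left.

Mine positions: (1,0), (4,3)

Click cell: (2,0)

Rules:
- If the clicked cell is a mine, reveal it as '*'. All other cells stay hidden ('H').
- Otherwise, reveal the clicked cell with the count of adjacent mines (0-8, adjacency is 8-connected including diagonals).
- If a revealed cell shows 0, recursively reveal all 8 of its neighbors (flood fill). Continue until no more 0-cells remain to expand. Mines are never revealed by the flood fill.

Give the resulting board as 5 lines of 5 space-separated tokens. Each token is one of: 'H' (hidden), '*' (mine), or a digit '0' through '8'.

H H H H H
H H H H H
1 H H H H
H H H H H
H H H H H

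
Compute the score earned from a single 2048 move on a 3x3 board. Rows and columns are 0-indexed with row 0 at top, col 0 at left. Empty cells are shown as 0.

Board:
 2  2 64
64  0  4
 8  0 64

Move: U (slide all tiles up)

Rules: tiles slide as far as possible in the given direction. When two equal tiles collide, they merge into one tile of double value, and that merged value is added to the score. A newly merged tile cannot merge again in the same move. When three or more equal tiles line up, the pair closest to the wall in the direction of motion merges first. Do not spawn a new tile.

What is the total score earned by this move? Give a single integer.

Answer: 0

Derivation:
Slide up:
col 0: [2, 64, 8] -> [2, 64, 8]  score +0 (running 0)
col 1: [2, 0, 0] -> [2, 0, 0]  score +0 (running 0)
col 2: [64, 4, 64] -> [64, 4, 64]  score +0 (running 0)
Board after move:
 2  2 64
64  0  4
 8  0 64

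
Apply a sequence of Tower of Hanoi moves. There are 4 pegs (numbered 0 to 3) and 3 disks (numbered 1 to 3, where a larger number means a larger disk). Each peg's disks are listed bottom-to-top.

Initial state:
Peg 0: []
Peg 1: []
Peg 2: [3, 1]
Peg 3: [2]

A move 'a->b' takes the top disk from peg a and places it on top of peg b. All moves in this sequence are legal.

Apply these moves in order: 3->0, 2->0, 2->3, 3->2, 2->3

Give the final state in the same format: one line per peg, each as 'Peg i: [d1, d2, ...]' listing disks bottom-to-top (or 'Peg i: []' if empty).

After move 1 (3->0):
Peg 0: [2]
Peg 1: []
Peg 2: [3, 1]
Peg 3: []

After move 2 (2->0):
Peg 0: [2, 1]
Peg 1: []
Peg 2: [3]
Peg 3: []

After move 3 (2->3):
Peg 0: [2, 1]
Peg 1: []
Peg 2: []
Peg 3: [3]

After move 4 (3->2):
Peg 0: [2, 1]
Peg 1: []
Peg 2: [3]
Peg 3: []

After move 5 (2->3):
Peg 0: [2, 1]
Peg 1: []
Peg 2: []
Peg 3: [3]

Answer: Peg 0: [2, 1]
Peg 1: []
Peg 2: []
Peg 3: [3]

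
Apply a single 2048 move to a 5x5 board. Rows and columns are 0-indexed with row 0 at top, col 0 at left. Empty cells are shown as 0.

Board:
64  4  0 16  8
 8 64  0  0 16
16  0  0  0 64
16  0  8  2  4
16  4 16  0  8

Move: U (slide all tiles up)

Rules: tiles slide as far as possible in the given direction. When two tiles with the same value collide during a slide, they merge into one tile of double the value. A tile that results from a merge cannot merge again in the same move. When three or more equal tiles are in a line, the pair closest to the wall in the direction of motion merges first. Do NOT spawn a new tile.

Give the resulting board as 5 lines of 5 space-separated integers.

Answer: 64  4  8 16  8
 8 64 16  2 16
32  4  0  0 64
16  0  0  0  4
 0  0  0  0  8

Derivation:
Slide up:
col 0: [64, 8, 16, 16, 16] -> [64, 8, 32, 16, 0]
col 1: [4, 64, 0, 0, 4] -> [4, 64, 4, 0, 0]
col 2: [0, 0, 0, 8, 16] -> [8, 16, 0, 0, 0]
col 3: [16, 0, 0, 2, 0] -> [16, 2, 0, 0, 0]
col 4: [8, 16, 64, 4, 8] -> [8, 16, 64, 4, 8]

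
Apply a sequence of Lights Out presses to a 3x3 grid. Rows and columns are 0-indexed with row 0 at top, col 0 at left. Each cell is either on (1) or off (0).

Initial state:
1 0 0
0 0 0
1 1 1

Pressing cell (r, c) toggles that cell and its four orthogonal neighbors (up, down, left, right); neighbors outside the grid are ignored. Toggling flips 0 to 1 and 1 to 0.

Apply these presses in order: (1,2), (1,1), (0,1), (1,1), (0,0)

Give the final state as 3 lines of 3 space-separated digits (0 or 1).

After press 1 at (1,2):
1 0 1
0 1 1
1 1 0

After press 2 at (1,1):
1 1 1
1 0 0
1 0 0

After press 3 at (0,1):
0 0 0
1 1 0
1 0 0

After press 4 at (1,1):
0 1 0
0 0 1
1 1 0

After press 5 at (0,0):
1 0 0
1 0 1
1 1 0

Answer: 1 0 0
1 0 1
1 1 0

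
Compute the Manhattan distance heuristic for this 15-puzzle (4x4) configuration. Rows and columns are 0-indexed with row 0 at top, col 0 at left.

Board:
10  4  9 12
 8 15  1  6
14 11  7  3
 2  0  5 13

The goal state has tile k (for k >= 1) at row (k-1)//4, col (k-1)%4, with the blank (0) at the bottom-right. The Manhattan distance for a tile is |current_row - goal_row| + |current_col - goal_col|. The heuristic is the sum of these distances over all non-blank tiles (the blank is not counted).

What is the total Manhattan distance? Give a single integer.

Tile 10: at (0,0), goal (2,1), distance |0-2|+|0-1| = 3
Tile 4: at (0,1), goal (0,3), distance |0-0|+|1-3| = 2
Tile 9: at (0,2), goal (2,0), distance |0-2|+|2-0| = 4
Tile 12: at (0,3), goal (2,3), distance |0-2|+|3-3| = 2
Tile 8: at (1,0), goal (1,3), distance |1-1|+|0-3| = 3
Tile 15: at (1,1), goal (3,2), distance |1-3|+|1-2| = 3
Tile 1: at (1,2), goal (0,0), distance |1-0|+|2-0| = 3
Tile 6: at (1,3), goal (1,1), distance |1-1|+|3-1| = 2
Tile 14: at (2,0), goal (3,1), distance |2-3|+|0-1| = 2
Tile 11: at (2,1), goal (2,2), distance |2-2|+|1-2| = 1
Tile 7: at (2,2), goal (1,2), distance |2-1|+|2-2| = 1
Tile 3: at (2,3), goal (0,2), distance |2-0|+|3-2| = 3
Tile 2: at (3,0), goal (0,1), distance |3-0|+|0-1| = 4
Tile 5: at (3,2), goal (1,0), distance |3-1|+|2-0| = 4
Tile 13: at (3,3), goal (3,0), distance |3-3|+|3-0| = 3
Sum: 3 + 2 + 4 + 2 + 3 + 3 + 3 + 2 + 2 + 1 + 1 + 3 + 4 + 4 + 3 = 40

Answer: 40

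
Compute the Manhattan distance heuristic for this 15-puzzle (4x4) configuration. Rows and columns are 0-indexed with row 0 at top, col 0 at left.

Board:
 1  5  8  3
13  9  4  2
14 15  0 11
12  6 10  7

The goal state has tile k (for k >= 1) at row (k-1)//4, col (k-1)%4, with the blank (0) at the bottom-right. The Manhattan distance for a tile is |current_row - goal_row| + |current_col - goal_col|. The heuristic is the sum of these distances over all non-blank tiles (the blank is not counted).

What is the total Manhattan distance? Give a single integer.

Tile 1: at (0,0), goal (0,0), distance |0-0|+|0-0| = 0
Tile 5: at (0,1), goal (1,0), distance |0-1|+|1-0| = 2
Tile 8: at (0,2), goal (1,3), distance |0-1|+|2-3| = 2
Tile 3: at (0,3), goal (0,2), distance |0-0|+|3-2| = 1
Tile 13: at (1,0), goal (3,0), distance |1-3|+|0-0| = 2
Tile 9: at (1,1), goal (2,0), distance |1-2|+|1-0| = 2
Tile 4: at (1,2), goal (0,3), distance |1-0|+|2-3| = 2
Tile 2: at (1,3), goal (0,1), distance |1-0|+|3-1| = 3
Tile 14: at (2,0), goal (3,1), distance |2-3|+|0-1| = 2
Tile 15: at (2,1), goal (3,2), distance |2-3|+|1-2| = 2
Tile 11: at (2,3), goal (2,2), distance |2-2|+|3-2| = 1
Tile 12: at (3,0), goal (2,3), distance |3-2|+|0-3| = 4
Tile 6: at (3,1), goal (1,1), distance |3-1|+|1-1| = 2
Tile 10: at (3,2), goal (2,1), distance |3-2|+|2-1| = 2
Tile 7: at (3,3), goal (1,2), distance |3-1|+|3-2| = 3
Sum: 0 + 2 + 2 + 1 + 2 + 2 + 2 + 3 + 2 + 2 + 1 + 4 + 2 + 2 + 3 = 30

Answer: 30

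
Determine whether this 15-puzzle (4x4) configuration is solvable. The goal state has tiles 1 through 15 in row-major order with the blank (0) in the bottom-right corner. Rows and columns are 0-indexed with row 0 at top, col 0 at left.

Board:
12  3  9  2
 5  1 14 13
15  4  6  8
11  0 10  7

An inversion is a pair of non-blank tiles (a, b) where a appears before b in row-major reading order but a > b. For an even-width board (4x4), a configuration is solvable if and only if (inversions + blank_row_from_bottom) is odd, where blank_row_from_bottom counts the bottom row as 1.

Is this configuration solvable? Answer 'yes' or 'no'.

Inversions: 46
Blank is in row 3 (0-indexed from top), which is row 1 counting from the bottom (bottom = 1).
46 + 1 = 47, which is odd, so the puzzle is solvable.

Answer: yes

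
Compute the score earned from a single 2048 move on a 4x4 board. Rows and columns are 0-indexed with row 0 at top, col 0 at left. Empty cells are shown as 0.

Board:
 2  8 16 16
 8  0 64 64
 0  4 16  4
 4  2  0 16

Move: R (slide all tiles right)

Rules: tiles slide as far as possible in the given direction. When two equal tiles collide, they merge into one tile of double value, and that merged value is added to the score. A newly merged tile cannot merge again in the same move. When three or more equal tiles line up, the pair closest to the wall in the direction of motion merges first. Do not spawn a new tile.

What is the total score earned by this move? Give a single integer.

Slide right:
row 0: [2, 8, 16, 16] -> [0, 2, 8, 32]  score +32 (running 32)
row 1: [8, 0, 64, 64] -> [0, 0, 8, 128]  score +128 (running 160)
row 2: [0, 4, 16, 4] -> [0, 4, 16, 4]  score +0 (running 160)
row 3: [4, 2, 0, 16] -> [0, 4, 2, 16]  score +0 (running 160)
Board after move:
  0   2   8  32
  0   0   8 128
  0   4  16   4
  0   4   2  16

Answer: 160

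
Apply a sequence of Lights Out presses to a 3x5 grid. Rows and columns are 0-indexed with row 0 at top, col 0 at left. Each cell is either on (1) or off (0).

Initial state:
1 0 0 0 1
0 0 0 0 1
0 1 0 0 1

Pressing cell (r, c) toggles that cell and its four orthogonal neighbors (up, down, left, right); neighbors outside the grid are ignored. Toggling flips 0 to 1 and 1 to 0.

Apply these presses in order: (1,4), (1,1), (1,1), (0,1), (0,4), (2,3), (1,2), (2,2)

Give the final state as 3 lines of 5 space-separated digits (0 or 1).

Answer: 0 1 0 1 1
0 0 0 1 1
0 0 1 0 1

Derivation:
After press 1 at (1,4):
1 0 0 0 0
0 0 0 1 0
0 1 0 0 0

After press 2 at (1,1):
1 1 0 0 0
1 1 1 1 0
0 0 0 0 0

After press 3 at (1,1):
1 0 0 0 0
0 0 0 1 0
0 1 0 0 0

After press 4 at (0,1):
0 1 1 0 0
0 1 0 1 0
0 1 0 0 0

After press 5 at (0,4):
0 1 1 1 1
0 1 0 1 1
0 1 0 0 0

After press 6 at (2,3):
0 1 1 1 1
0 1 0 0 1
0 1 1 1 1

After press 7 at (1,2):
0 1 0 1 1
0 0 1 1 1
0 1 0 1 1

After press 8 at (2,2):
0 1 0 1 1
0 0 0 1 1
0 0 1 0 1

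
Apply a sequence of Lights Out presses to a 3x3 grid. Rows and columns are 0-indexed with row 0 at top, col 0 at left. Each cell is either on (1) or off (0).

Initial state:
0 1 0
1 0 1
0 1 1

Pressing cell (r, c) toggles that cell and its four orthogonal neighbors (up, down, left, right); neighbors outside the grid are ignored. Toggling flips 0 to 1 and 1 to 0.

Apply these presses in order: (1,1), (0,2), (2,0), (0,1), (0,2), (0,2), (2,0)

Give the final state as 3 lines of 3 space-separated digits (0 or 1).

After press 1 at (1,1):
0 0 0
0 1 0
0 0 1

After press 2 at (0,2):
0 1 1
0 1 1
0 0 1

After press 3 at (2,0):
0 1 1
1 1 1
1 1 1

After press 4 at (0,1):
1 0 0
1 0 1
1 1 1

After press 5 at (0,2):
1 1 1
1 0 0
1 1 1

After press 6 at (0,2):
1 0 0
1 0 1
1 1 1

After press 7 at (2,0):
1 0 0
0 0 1
0 0 1

Answer: 1 0 0
0 0 1
0 0 1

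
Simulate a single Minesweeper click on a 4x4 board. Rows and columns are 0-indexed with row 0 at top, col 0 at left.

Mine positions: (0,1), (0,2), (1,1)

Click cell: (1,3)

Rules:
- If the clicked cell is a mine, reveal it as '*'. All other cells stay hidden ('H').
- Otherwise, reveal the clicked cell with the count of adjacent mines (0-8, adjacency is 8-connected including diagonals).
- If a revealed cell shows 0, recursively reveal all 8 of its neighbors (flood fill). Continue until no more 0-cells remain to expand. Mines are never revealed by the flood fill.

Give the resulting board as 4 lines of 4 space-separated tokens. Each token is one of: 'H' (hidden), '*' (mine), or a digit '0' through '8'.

H H H H
H H H 1
H H H H
H H H H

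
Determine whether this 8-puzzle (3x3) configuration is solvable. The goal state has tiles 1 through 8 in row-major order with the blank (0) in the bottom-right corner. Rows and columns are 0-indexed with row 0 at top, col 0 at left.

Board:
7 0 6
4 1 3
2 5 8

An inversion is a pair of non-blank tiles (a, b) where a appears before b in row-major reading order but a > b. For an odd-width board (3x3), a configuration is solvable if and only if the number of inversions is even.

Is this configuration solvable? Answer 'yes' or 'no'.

Answer: no

Derivation:
Inversions (pairs i<j in row-major order where tile[i] > tile[j] > 0): 15
15 is odd, so the puzzle is not solvable.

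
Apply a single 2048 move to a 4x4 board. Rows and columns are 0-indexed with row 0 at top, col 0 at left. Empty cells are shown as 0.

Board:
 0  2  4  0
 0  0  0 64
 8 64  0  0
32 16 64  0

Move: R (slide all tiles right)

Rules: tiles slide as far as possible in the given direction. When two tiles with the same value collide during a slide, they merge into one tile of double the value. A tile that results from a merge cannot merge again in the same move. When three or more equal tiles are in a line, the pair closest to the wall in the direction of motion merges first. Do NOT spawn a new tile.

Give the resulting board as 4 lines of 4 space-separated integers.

Answer:  0  0  2  4
 0  0  0 64
 0  0  8 64
 0 32 16 64

Derivation:
Slide right:
row 0: [0, 2, 4, 0] -> [0, 0, 2, 4]
row 1: [0, 0, 0, 64] -> [0, 0, 0, 64]
row 2: [8, 64, 0, 0] -> [0, 0, 8, 64]
row 3: [32, 16, 64, 0] -> [0, 32, 16, 64]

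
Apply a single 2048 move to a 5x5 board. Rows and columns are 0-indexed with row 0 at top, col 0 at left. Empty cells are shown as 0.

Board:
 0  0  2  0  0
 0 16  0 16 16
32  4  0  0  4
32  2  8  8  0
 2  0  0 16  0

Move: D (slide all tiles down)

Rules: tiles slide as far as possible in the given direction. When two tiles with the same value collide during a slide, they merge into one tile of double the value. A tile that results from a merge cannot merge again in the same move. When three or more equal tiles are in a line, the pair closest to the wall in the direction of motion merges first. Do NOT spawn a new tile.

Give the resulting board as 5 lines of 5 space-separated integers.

Answer:  0  0  0  0  0
 0  0  0  0  0
 0 16  0 16  0
64  4  2  8 16
 2  2  8 16  4

Derivation:
Slide down:
col 0: [0, 0, 32, 32, 2] -> [0, 0, 0, 64, 2]
col 1: [0, 16, 4, 2, 0] -> [0, 0, 16, 4, 2]
col 2: [2, 0, 0, 8, 0] -> [0, 0, 0, 2, 8]
col 3: [0, 16, 0, 8, 16] -> [0, 0, 16, 8, 16]
col 4: [0, 16, 4, 0, 0] -> [0, 0, 0, 16, 4]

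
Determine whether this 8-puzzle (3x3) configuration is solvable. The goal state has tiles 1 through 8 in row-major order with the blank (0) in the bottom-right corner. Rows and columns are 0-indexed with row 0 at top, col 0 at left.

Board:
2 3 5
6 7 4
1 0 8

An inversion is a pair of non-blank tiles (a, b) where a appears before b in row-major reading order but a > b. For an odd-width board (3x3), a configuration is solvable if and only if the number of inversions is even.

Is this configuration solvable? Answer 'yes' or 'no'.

Inversions (pairs i<j in row-major order where tile[i] > tile[j] > 0): 9
9 is odd, so the puzzle is not solvable.

Answer: no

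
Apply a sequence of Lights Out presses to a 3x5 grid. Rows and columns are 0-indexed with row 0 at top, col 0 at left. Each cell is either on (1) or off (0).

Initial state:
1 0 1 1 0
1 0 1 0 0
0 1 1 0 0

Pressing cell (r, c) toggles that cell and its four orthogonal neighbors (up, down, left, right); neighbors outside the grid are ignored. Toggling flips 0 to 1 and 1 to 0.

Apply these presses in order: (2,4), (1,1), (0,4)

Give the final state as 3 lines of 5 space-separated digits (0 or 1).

Answer: 1 1 1 0 1
0 1 0 0 0
0 0 1 1 1

Derivation:
After press 1 at (2,4):
1 0 1 1 0
1 0 1 0 1
0 1 1 1 1

After press 2 at (1,1):
1 1 1 1 0
0 1 0 0 1
0 0 1 1 1

After press 3 at (0,4):
1 1 1 0 1
0 1 0 0 0
0 0 1 1 1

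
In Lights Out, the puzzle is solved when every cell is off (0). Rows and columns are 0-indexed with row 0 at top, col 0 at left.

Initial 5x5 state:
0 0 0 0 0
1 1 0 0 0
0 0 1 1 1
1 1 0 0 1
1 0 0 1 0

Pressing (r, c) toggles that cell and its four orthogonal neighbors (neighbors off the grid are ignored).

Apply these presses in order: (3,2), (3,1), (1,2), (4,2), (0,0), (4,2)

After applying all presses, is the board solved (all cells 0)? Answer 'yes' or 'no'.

Answer: no

Derivation:
After press 1 at (3,2):
0 0 0 0 0
1 1 0 0 0
0 0 0 1 1
1 0 1 1 1
1 0 1 1 0

After press 2 at (3,1):
0 0 0 0 0
1 1 0 0 0
0 1 0 1 1
0 1 0 1 1
1 1 1 1 0

After press 3 at (1,2):
0 0 1 0 0
1 0 1 1 0
0 1 1 1 1
0 1 0 1 1
1 1 1 1 0

After press 4 at (4,2):
0 0 1 0 0
1 0 1 1 0
0 1 1 1 1
0 1 1 1 1
1 0 0 0 0

After press 5 at (0,0):
1 1 1 0 0
0 0 1 1 0
0 1 1 1 1
0 1 1 1 1
1 0 0 0 0

After press 6 at (4,2):
1 1 1 0 0
0 0 1 1 0
0 1 1 1 1
0 1 0 1 1
1 1 1 1 0

Lights still on: 16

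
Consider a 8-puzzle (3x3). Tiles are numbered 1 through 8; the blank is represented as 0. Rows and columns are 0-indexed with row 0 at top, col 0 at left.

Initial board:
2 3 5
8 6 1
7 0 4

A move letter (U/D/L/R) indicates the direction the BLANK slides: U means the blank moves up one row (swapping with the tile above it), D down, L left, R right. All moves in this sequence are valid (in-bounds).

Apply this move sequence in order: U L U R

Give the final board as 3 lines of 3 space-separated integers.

Answer: 3 0 5
2 8 1
7 6 4

Derivation:
After move 1 (U):
2 3 5
8 0 1
7 6 4

After move 2 (L):
2 3 5
0 8 1
7 6 4

After move 3 (U):
0 3 5
2 8 1
7 6 4

After move 4 (R):
3 0 5
2 8 1
7 6 4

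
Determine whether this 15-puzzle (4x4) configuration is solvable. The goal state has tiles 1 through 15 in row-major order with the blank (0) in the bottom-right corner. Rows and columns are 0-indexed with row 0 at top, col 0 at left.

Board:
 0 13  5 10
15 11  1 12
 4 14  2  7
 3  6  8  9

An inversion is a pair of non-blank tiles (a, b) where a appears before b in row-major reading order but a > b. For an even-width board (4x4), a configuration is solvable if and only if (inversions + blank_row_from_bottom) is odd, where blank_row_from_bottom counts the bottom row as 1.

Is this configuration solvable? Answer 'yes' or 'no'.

Answer: no

Derivation:
Inversions: 60
Blank is in row 0 (0-indexed from top), which is row 4 counting from the bottom (bottom = 1).
60 + 4 = 64, which is even, so the puzzle is not solvable.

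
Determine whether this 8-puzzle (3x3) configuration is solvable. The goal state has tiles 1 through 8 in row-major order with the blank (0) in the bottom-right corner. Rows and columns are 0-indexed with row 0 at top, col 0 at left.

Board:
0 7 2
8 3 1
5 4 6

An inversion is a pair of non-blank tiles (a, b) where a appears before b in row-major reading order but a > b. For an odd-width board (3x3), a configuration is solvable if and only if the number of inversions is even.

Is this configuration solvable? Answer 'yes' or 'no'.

Inversions (pairs i<j in row-major order where tile[i] > tile[j] > 0): 14
14 is even, so the puzzle is solvable.

Answer: yes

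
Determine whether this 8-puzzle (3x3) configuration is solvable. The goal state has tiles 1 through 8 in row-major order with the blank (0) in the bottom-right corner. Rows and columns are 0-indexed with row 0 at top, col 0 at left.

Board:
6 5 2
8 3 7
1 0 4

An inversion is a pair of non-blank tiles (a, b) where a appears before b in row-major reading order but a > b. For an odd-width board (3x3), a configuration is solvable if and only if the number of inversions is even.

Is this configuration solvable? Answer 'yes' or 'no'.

Answer: no

Derivation:
Inversions (pairs i<j in row-major order where tile[i] > tile[j] > 0): 17
17 is odd, so the puzzle is not solvable.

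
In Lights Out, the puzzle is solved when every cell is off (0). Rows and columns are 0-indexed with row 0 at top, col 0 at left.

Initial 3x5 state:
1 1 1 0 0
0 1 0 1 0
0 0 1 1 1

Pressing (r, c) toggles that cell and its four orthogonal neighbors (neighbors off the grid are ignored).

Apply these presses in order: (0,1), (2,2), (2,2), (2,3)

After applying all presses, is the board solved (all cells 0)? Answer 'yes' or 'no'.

Answer: yes

Derivation:
After press 1 at (0,1):
0 0 0 0 0
0 0 0 1 0
0 0 1 1 1

After press 2 at (2,2):
0 0 0 0 0
0 0 1 1 0
0 1 0 0 1

After press 3 at (2,2):
0 0 0 0 0
0 0 0 1 0
0 0 1 1 1

After press 4 at (2,3):
0 0 0 0 0
0 0 0 0 0
0 0 0 0 0

Lights still on: 0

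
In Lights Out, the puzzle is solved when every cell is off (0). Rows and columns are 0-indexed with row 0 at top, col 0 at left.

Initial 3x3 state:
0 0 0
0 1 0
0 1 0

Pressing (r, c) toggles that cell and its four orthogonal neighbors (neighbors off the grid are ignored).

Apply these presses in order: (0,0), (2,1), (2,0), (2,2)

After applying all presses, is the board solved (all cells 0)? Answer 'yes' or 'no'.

Answer: no

Derivation:
After press 1 at (0,0):
1 1 0
1 1 0
0 1 0

After press 2 at (2,1):
1 1 0
1 0 0
1 0 1

After press 3 at (2,0):
1 1 0
0 0 0
0 1 1

After press 4 at (2,2):
1 1 0
0 0 1
0 0 0

Lights still on: 3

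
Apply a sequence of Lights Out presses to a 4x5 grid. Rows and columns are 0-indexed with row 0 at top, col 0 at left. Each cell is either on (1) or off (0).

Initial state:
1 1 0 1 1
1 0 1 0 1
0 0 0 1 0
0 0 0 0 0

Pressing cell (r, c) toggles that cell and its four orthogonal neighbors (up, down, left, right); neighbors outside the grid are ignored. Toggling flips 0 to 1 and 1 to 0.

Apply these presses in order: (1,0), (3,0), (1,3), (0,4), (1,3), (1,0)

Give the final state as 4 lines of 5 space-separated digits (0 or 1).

After press 1 at (1,0):
0 1 0 1 1
0 1 1 0 1
1 0 0 1 0
0 0 0 0 0

After press 2 at (3,0):
0 1 0 1 1
0 1 1 0 1
0 0 0 1 0
1 1 0 0 0

After press 3 at (1,3):
0 1 0 0 1
0 1 0 1 0
0 0 0 0 0
1 1 0 0 0

After press 4 at (0,4):
0 1 0 1 0
0 1 0 1 1
0 0 0 0 0
1 1 0 0 0

After press 5 at (1,3):
0 1 0 0 0
0 1 1 0 0
0 0 0 1 0
1 1 0 0 0

After press 6 at (1,0):
1 1 0 0 0
1 0 1 0 0
1 0 0 1 0
1 1 0 0 0

Answer: 1 1 0 0 0
1 0 1 0 0
1 0 0 1 0
1 1 0 0 0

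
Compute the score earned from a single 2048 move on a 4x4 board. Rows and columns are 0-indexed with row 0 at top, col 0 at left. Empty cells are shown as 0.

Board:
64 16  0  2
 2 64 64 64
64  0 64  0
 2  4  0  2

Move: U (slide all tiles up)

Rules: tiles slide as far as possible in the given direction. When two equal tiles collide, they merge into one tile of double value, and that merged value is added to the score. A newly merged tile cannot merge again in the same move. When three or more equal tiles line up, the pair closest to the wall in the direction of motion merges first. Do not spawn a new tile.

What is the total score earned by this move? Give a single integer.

Slide up:
col 0: [64, 2, 64, 2] -> [64, 2, 64, 2]  score +0 (running 0)
col 1: [16, 64, 0, 4] -> [16, 64, 4, 0]  score +0 (running 0)
col 2: [0, 64, 64, 0] -> [128, 0, 0, 0]  score +128 (running 128)
col 3: [2, 64, 0, 2] -> [2, 64, 2, 0]  score +0 (running 128)
Board after move:
 64  16 128   2
  2  64   0  64
 64   4   0   2
  2   0   0   0

Answer: 128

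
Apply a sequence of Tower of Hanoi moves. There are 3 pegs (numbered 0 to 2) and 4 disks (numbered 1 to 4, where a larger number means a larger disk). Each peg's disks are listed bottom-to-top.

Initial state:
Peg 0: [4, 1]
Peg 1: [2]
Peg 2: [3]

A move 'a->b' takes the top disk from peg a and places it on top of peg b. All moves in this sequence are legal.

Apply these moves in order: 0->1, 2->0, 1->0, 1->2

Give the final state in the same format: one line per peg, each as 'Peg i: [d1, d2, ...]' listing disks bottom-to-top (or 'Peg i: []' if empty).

Answer: Peg 0: [4, 3, 1]
Peg 1: []
Peg 2: [2]

Derivation:
After move 1 (0->1):
Peg 0: [4]
Peg 1: [2, 1]
Peg 2: [3]

After move 2 (2->0):
Peg 0: [4, 3]
Peg 1: [2, 1]
Peg 2: []

After move 3 (1->0):
Peg 0: [4, 3, 1]
Peg 1: [2]
Peg 2: []

After move 4 (1->2):
Peg 0: [4, 3, 1]
Peg 1: []
Peg 2: [2]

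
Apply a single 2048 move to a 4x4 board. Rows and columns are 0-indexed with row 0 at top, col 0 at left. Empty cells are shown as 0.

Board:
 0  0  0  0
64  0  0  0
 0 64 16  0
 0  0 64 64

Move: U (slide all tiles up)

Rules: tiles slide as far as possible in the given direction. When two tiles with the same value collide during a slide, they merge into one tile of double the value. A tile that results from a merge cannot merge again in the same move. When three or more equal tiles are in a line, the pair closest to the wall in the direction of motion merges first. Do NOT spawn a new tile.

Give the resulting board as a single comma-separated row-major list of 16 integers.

Answer: 64, 64, 16, 64, 0, 0, 64, 0, 0, 0, 0, 0, 0, 0, 0, 0

Derivation:
Slide up:
col 0: [0, 64, 0, 0] -> [64, 0, 0, 0]
col 1: [0, 0, 64, 0] -> [64, 0, 0, 0]
col 2: [0, 0, 16, 64] -> [16, 64, 0, 0]
col 3: [0, 0, 0, 64] -> [64, 0, 0, 0]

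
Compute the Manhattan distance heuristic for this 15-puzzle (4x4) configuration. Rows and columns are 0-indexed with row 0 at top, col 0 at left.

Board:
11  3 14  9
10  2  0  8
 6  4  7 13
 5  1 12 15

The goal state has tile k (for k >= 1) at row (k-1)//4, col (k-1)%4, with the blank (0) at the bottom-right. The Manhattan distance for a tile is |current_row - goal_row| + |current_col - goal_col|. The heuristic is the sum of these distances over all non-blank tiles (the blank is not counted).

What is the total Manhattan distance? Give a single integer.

Tile 11: at (0,0), goal (2,2), distance |0-2|+|0-2| = 4
Tile 3: at (0,1), goal (0,2), distance |0-0|+|1-2| = 1
Tile 14: at (0,2), goal (3,1), distance |0-3|+|2-1| = 4
Tile 9: at (0,3), goal (2,0), distance |0-2|+|3-0| = 5
Tile 10: at (1,0), goal (2,1), distance |1-2|+|0-1| = 2
Tile 2: at (1,1), goal (0,1), distance |1-0|+|1-1| = 1
Tile 8: at (1,3), goal (1,3), distance |1-1|+|3-3| = 0
Tile 6: at (2,0), goal (1,1), distance |2-1|+|0-1| = 2
Tile 4: at (2,1), goal (0,3), distance |2-0|+|1-3| = 4
Tile 7: at (2,2), goal (1,2), distance |2-1|+|2-2| = 1
Tile 13: at (2,3), goal (3,0), distance |2-3|+|3-0| = 4
Tile 5: at (3,0), goal (1,0), distance |3-1|+|0-0| = 2
Tile 1: at (3,1), goal (0,0), distance |3-0|+|1-0| = 4
Tile 12: at (3,2), goal (2,3), distance |3-2|+|2-3| = 2
Tile 15: at (3,3), goal (3,2), distance |3-3|+|3-2| = 1
Sum: 4 + 1 + 4 + 5 + 2 + 1 + 0 + 2 + 4 + 1 + 4 + 2 + 4 + 2 + 1 = 37

Answer: 37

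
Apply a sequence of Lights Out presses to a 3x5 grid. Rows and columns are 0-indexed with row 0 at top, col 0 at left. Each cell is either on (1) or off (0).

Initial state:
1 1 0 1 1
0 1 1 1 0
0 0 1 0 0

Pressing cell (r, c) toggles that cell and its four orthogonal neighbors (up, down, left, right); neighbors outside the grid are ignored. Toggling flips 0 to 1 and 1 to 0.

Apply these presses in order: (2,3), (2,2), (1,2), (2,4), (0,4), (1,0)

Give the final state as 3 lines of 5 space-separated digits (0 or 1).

Answer: 0 1 1 0 0
1 1 1 1 0
1 1 0 1 0

Derivation:
After press 1 at (2,3):
1 1 0 1 1
0 1 1 0 0
0 0 0 1 1

After press 2 at (2,2):
1 1 0 1 1
0 1 0 0 0
0 1 1 0 1

After press 3 at (1,2):
1 1 1 1 1
0 0 1 1 0
0 1 0 0 1

After press 4 at (2,4):
1 1 1 1 1
0 0 1 1 1
0 1 0 1 0

After press 5 at (0,4):
1 1 1 0 0
0 0 1 1 0
0 1 0 1 0

After press 6 at (1,0):
0 1 1 0 0
1 1 1 1 0
1 1 0 1 0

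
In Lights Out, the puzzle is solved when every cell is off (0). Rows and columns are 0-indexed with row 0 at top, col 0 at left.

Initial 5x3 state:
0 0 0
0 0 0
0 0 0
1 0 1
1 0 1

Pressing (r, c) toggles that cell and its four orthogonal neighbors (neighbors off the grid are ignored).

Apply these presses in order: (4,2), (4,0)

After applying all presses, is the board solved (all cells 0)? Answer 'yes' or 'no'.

After press 1 at (4,2):
0 0 0
0 0 0
0 0 0
1 0 0
1 1 0

After press 2 at (4,0):
0 0 0
0 0 0
0 0 0
0 0 0
0 0 0

Lights still on: 0

Answer: yes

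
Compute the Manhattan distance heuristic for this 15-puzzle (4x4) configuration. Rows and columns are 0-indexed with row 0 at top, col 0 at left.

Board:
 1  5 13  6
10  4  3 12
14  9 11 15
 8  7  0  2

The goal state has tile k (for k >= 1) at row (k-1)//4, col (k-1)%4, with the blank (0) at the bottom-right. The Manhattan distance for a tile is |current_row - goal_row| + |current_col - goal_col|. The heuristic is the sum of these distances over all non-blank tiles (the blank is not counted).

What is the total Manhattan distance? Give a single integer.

Tile 1: at (0,0), goal (0,0), distance |0-0|+|0-0| = 0
Tile 5: at (0,1), goal (1,0), distance |0-1|+|1-0| = 2
Tile 13: at (0,2), goal (3,0), distance |0-3|+|2-0| = 5
Tile 6: at (0,3), goal (1,1), distance |0-1|+|3-1| = 3
Tile 10: at (1,0), goal (2,1), distance |1-2|+|0-1| = 2
Tile 4: at (1,1), goal (0,3), distance |1-0|+|1-3| = 3
Tile 3: at (1,2), goal (0,2), distance |1-0|+|2-2| = 1
Tile 12: at (1,3), goal (2,3), distance |1-2|+|3-3| = 1
Tile 14: at (2,0), goal (3,1), distance |2-3|+|0-1| = 2
Tile 9: at (2,1), goal (2,0), distance |2-2|+|1-0| = 1
Tile 11: at (2,2), goal (2,2), distance |2-2|+|2-2| = 0
Tile 15: at (2,3), goal (3,2), distance |2-3|+|3-2| = 2
Tile 8: at (3,0), goal (1,3), distance |3-1|+|0-3| = 5
Tile 7: at (3,1), goal (1,2), distance |3-1|+|1-2| = 3
Tile 2: at (3,3), goal (0,1), distance |3-0|+|3-1| = 5
Sum: 0 + 2 + 5 + 3 + 2 + 3 + 1 + 1 + 2 + 1 + 0 + 2 + 5 + 3 + 5 = 35

Answer: 35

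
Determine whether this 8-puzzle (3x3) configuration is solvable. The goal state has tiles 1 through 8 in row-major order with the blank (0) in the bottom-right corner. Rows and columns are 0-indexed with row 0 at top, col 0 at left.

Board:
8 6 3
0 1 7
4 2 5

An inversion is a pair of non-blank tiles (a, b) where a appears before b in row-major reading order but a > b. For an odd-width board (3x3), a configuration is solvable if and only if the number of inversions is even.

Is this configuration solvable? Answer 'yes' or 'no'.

Answer: yes

Derivation:
Inversions (pairs i<j in row-major order where tile[i] > tile[j] > 0): 18
18 is even, so the puzzle is solvable.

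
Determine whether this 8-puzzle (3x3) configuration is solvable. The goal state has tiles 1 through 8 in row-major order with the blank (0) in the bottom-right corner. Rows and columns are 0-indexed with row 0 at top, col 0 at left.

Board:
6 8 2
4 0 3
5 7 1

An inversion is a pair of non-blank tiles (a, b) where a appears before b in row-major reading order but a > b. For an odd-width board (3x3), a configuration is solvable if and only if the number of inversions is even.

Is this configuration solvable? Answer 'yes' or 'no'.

Inversions (pairs i<j in row-major order where tile[i] > tile[j] > 0): 17
17 is odd, so the puzzle is not solvable.

Answer: no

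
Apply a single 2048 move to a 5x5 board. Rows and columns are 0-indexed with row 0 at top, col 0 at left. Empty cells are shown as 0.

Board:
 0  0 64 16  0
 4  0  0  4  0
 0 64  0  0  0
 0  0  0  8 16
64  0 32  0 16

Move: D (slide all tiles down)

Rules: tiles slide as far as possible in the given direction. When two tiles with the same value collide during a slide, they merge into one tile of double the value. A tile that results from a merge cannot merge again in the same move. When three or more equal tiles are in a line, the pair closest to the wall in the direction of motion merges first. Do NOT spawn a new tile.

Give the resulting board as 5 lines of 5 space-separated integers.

Answer:  0  0  0  0  0
 0  0  0  0  0
 0  0  0 16  0
 4  0 64  4  0
64 64 32  8 32

Derivation:
Slide down:
col 0: [0, 4, 0, 0, 64] -> [0, 0, 0, 4, 64]
col 1: [0, 0, 64, 0, 0] -> [0, 0, 0, 0, 64]
col 2: [64, 0, 0, 0, 32] -> [0, 0, 0, 64, 32]
col 3: [16, 4, 0, 8, 0] -> [0, 0, 16, 4, 8]
col 4: [0, 0, 0, 16, 16] -> [0, 0, 0, 0, 32]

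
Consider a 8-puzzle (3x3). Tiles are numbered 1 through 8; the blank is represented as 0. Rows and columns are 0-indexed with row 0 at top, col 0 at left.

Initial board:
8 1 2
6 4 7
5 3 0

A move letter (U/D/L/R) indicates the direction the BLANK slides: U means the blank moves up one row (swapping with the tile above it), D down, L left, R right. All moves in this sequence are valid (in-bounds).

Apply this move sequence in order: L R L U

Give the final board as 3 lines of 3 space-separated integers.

Answer: 8 1 2
6 0 7
5 4 3

Derivation:
After move 1 (L):
8 1 2
6 4 7
5 0 3

After move 2 (R):
8 1 2
6 4 7
5 3 0

After move 3 (L):
8 1 2
6 4 7
5 0 3

After move 4 (U):
8 1 2
6 0 7
5 4 3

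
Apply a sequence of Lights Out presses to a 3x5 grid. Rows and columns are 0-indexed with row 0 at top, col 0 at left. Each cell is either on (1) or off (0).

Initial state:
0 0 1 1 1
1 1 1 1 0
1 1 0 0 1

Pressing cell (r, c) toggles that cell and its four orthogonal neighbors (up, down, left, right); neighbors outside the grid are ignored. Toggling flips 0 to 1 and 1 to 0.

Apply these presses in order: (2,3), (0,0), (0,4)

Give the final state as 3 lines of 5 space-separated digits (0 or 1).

Answer: 1 1 1 0 0
0 1 1 0 1
1 1 1 1 0

Derivation:
After press 1 at (2,3):
0 0 1 1 1
1 1 1 0 0
1 1 1 1 0

After press 2 at (0,0):
1 1 1 1 1
0 1 1 0 0
1 1 1 1 0

After press 3 at (0,4):
1 1 1 0 0
0 1 1 0 1
1 1 1 1 0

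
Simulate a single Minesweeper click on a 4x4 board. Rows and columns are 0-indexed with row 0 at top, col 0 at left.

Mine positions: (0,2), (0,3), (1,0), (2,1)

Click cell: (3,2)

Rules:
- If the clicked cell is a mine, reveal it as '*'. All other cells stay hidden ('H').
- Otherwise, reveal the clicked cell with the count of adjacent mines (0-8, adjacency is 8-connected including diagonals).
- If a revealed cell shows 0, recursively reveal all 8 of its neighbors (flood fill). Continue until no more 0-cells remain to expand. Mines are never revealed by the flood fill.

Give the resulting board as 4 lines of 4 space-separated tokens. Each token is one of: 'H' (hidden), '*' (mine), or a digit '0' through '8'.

H H H H
H H H H
H H H H
H H 1 H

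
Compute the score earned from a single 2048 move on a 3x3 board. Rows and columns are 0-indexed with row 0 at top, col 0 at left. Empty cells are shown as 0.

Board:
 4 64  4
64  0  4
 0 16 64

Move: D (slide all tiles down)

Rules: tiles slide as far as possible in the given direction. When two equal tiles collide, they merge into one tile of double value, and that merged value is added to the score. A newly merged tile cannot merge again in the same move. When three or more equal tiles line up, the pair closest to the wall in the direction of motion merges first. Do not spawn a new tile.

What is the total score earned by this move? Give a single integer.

Answer: 8

Derivation:
Slide down:
col 0: [4, 64, 0] -> [0, 4, 64]  score +0 (running 0)
col 1: [64, 0, 16] -> [0, 64, 16]  score +0 (running 0)
col 2: [4, 4, 64] -> [0, 8, 64]  score +8 (running 8)
Board after move:
 0  0  0
 4 64  8
64 16 64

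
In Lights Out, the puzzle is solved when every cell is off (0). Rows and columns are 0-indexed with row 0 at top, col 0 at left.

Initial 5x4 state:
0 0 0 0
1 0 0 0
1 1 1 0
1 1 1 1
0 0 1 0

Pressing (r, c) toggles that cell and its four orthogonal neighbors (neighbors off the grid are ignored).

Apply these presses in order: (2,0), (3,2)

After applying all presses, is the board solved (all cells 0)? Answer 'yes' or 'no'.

After press 1 at (2,0):
0 0 0 0
0 0 0 0
0 0 1 0
0 1 1 1
0 0 1 0

After press 2 at (3,2):
0 0 0 0
0 0 0 0
0 0 0 0
0 0 0 0
0 0 0 0

Lights still on: 0

Answer: yes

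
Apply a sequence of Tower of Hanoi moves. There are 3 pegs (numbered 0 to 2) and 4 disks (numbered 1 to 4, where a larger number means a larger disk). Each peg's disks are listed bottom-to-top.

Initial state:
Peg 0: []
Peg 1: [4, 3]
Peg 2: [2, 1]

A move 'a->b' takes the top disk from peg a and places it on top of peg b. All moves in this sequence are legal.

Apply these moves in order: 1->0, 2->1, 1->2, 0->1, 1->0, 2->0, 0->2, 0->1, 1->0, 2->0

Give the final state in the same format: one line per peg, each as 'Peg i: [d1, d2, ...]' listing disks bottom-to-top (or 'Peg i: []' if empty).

Answer: Peg 0: [3, 1]
Peg 1: [4]
Peg 2: [2]

Derivation:
After move 1 (1->0):
Peg 0: [3]
Peg 1: [4]
Peg 2: [2, 1]

After move 2 (2->1):
Peg 0: [3]
Peg 1: [4, 1]
Peg 2: [2]

After move 3 (1->2):
Peg 0: [3]
Peg 1: [4]
Peg 2: [2, 1]

After move 4 (0->1):
Peg 0: []
Peg 1: [4, 3]
Peg 2: [2, 1]

After move 5 (1->0):
Peg 0: [3]
Peg 1: [4]
Peg 2: [2, 1]

After move 6 (2->0):
Peg 0: [3, 1]
Peg 1: [4]
Peg 2: [2]

After move 7 (0->2):
Peg 0: [3]
Peg 1: [4]
Peg 2: [2, 1]

After move 8 (0->1):
Peg 0: []
Peg 1: [4, 3]
Peg 2: [2, 1]

After move 9 (1->0):
Peg 0: [3]
Peg 1: [4]
Peg 2: [2, 1]

After move 10 (2->0):
Peg 0: [3, 1]
Peg 1: [4]
Peg 2: [2]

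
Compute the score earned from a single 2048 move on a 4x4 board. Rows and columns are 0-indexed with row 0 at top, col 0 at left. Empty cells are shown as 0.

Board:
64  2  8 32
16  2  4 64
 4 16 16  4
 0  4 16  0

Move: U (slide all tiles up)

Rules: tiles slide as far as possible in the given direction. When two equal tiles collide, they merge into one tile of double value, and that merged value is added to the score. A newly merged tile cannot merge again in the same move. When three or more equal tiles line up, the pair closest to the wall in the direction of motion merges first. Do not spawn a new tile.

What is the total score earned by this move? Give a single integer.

Answer: 36

Derivation:
Slide up:
col 0: [64, 16, 4, 0] -> [64, 16, 4, 0]  score +0 (running 0)
col 1: [2, 2, 16, 4] -> [4, 16, 4, 0]  score +4 (running 4)
col 2: [8, 4, 16, 16] -> [8, 4, 32, 0]  score +32 (running 36)
col 3: [32, 64, 4, 0] -> [32, 64, 4, 0]  score +0 (running 36)
Board after move:
64  4  8 32
16 16  4 64
 4  4 32  4
 0  0  0  0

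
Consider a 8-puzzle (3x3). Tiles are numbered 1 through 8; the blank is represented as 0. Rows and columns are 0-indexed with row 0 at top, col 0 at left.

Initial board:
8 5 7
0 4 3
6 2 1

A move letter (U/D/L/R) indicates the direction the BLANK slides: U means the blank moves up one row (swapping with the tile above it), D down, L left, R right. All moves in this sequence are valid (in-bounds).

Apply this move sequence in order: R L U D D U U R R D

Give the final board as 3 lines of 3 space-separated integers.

After move 1 (R):
8 5 7
4 0 3
6 2 1

After move 2 (L):
8 5 7
0 4 3
6 2 1

After move 3 (U):
0 5 7
8 4 3
6 2 1

After move 4 (D):
8 5 7
0 4 3
6 2 1

After move 5 (D):
8 5 7
6 4 3
0 2 1

After move 6 (U):
8 5 7
0 4 3
6 2 1

After move 7 (U):
0 5 7
8 4 3
6 2 1

After move 8 (R):
5 0 7
8 4 3
6 2 1

After move 9 (R):
5 7 0
8 4 3
6 2 1

After move 10 (D):
5 7 3
8 4 0
6 2 1

Answer: 5 7 3
8 4 0
6 2 1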